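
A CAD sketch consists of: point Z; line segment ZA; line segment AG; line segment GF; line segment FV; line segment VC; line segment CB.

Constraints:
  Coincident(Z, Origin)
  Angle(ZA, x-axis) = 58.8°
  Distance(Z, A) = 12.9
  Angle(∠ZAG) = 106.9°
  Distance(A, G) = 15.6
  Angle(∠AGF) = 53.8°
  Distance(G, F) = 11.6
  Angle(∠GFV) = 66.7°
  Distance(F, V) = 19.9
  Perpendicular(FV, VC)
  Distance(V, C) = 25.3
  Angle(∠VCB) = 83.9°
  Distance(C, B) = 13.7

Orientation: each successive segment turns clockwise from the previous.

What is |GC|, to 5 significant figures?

21.189

Z is at the origin; ZA runs at 58.8° with length 12.9, so A = (6.6825, 11.034). ∠ZAG = 106.9° gives AG at -14.300° from the x-axis; with |AG| = 15.6, G = (21.799, 7.1810). ∠AGF = 53.8° gives GF at -140.50° from the x-axis; with |GF| = 11.6, F = (12.848, -0.19749). ∠GFV = 66.7° gives FV at 106.20° from the x-axis; with |FV| = 19.9, V = (7.2964, 18.912). The perpendicularity gives VC at right angles to FV, so VC runs at 16.200°; with |VC| = 25.3, C = (31.592, 25.971). Then |GC| = |C − G| = 21.189.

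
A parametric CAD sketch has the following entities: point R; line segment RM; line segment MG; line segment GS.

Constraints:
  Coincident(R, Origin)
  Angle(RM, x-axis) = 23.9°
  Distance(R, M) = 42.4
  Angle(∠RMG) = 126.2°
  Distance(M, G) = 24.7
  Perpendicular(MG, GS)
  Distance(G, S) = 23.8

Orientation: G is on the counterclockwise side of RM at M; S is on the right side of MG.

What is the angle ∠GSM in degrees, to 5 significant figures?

46.063°

R is at the origin; RM runs at 23.9° with length 42.4, so M = 42.4·(cos 23.9°, sin 23.9°) = (38.764, 17.178). ∠RMG = 126.2°, so MG runs at 23.9° + (180° − 126.2°) = 77.700° from the x-axis; with |MG| = 24.7, G = M + 24.7·(cos 77.700°, sin 77.700°) = (44.026, 41.311). MG ⟂ GS; with |GS| = 23.8 on the right of MG, S = G + 23.8·(0.97705, -0.21303) = (67.280, 36.241). Then cos ∠GSM = SG·SM / (|SG||SM|), giving 46.063°.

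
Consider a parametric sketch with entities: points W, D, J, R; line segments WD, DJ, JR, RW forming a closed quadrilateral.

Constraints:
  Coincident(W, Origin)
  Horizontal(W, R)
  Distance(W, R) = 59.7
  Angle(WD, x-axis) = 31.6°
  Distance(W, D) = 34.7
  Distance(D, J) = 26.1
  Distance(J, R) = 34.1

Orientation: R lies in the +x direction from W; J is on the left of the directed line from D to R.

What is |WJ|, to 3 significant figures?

60.8

W is at the origin; W and R share the same y with |WR| = 59.7 and R in +x, so R = (59.7, 0). WD runs at 31.6° with |WD| = 34.7, so D = (29.6, 18.2). J is determined by |DJ| = 26.1 and |JR| = 34.1 together: it lies at the intersection of circle(D, 26.1) and circle(R, 34.1). With |DR| = 35.2, the foot of the radical line on DR is 10.8 from D and the perpendicular offset is √(26.1² − 10.8²) = 23.8. Taking the left-of-DR solution: J = (51.1, 33.0).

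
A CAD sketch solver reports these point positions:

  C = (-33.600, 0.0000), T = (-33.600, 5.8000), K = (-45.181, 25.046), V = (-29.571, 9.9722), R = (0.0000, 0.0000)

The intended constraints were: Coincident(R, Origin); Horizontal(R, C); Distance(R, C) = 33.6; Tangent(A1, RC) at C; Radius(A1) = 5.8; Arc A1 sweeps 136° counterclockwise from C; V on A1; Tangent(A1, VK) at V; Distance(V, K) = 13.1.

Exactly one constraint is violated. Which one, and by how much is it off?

Distance(V, K) = 13.1 — off by 8.60.

R = (0.00, 0.00) ✓; R.y = 0.00, C.y = 0.00 ✓; |RC| = 33.60 ✓; ∠(TC, CR) = 90.00° ✓; |TC| = 5.800 ✓; bearing(T→V) − bearing(T→C) = 136.0° ✓; |TV| = 5.800 ✓; ∠(TV, VK) = 90.00° ✓; |VK| = 21.70 ✗.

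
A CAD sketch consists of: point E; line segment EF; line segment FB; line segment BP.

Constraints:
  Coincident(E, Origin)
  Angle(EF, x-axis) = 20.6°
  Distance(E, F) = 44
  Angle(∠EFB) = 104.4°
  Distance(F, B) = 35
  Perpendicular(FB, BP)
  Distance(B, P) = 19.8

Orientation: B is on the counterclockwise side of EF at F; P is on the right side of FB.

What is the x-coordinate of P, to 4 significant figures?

57.09

∠EFB = 104.4°, so FB runs at 20.6° + (180° − 104.4°) = 96.20° from the x-axis; with |FB| = 35.0, B = F + 35.0·(cos 96.20°, sin 96.20°) = (37.41, 50.28). The perpendicularity gives BP at right angles to FB; with |BP| = 19.8 on the right of FB, P = B + 19.8·(0.9942, 0.1080) = (57.09, 52.41). So P.x = 57.09.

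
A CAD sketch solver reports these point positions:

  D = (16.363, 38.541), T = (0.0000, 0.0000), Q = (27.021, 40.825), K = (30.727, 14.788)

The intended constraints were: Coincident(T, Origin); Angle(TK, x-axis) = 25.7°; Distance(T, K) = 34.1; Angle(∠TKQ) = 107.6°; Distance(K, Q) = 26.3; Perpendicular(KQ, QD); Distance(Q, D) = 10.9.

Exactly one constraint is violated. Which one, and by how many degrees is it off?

Perpendicular(KQ, QD) — off by 3.99°.

T = (0.00, 0.00) ✓; TK at 25.70° ✓; |TK| = 34.10 ✓; ∠TKQ = 107.6° ✓; |KQ| = 26.30 ✓; ∠(KQ, QD) = 93.99° ✗; |QD| = 10.90 ✓.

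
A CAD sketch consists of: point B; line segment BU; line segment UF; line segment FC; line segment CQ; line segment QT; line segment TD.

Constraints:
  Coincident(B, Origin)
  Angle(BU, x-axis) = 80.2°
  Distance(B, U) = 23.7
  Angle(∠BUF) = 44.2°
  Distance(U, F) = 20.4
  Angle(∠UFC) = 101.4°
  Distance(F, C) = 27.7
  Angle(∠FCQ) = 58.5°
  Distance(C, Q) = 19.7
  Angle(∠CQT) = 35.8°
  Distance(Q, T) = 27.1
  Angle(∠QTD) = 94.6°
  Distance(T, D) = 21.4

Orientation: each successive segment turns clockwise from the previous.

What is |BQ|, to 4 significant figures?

10.36

B is at the origin; BU runs at 80.2° with length 23.7, so U = (4.034, 23.35). ∠BUF = 44.2° gives UF at -55.60° from the x-axis; with |UF| = 20.4, F = (15.56, 6.522). ∠UFC = 101.4° gives FC at -134.2° from the x-axis; with |FC| = 27.7, C = (-3.752, -13.34). ∠FCQ = 58.5° gives CQ at 104.3° from the x-axis; with |CQ| = 19.7, Q = (-8.618, 5.753). Then |BQ| = |Q − B| = 10.36.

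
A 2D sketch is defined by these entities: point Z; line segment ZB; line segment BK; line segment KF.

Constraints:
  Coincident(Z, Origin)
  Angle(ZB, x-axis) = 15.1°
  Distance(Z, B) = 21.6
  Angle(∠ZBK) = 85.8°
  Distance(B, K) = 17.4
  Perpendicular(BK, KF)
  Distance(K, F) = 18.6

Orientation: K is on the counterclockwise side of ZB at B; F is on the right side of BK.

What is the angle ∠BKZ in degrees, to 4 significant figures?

53.71°

Z is at the origin; ZB runs at 15.1° with length 21.6, so B = 21.6·(cos 15.1°, sin 15.1°) = (20.85, 5.627). ∠ZBK = 85.8°, so BK runs at 15.1° + (180° − 85.8°) = 109.3° from the x-axis; with |BK| = 17.4, K = B + 17.4·(cos 109.3°, sin 109.3°) = (15.10, 22.05). Then cos ∠BKZ = KB·KZ / (|KB||KZ|), giving 53.71°.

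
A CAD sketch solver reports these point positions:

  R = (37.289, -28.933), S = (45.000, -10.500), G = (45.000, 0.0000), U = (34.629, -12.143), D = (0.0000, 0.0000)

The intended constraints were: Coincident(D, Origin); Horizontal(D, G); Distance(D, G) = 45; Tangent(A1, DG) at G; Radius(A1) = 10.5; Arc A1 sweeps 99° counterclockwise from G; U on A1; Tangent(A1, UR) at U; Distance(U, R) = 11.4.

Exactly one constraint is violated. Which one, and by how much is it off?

Distance(U, R) = 11.4 — off by 5.60.

D = (0.00, 0.00) ✓; D.y = 0.00, G.y = 0.00 ✓; |DG| = 45.00 ✓; ∠(SG, GD) = 90.00° ✓; |SG| = 10.50 ✓; bearing(S→U) − bearing(S→G) = 99.00° ✓; |SU| = 10.50 ✓; ∠(SU, UR) = 90.00° ✓; |UR| = 17.00 ✗.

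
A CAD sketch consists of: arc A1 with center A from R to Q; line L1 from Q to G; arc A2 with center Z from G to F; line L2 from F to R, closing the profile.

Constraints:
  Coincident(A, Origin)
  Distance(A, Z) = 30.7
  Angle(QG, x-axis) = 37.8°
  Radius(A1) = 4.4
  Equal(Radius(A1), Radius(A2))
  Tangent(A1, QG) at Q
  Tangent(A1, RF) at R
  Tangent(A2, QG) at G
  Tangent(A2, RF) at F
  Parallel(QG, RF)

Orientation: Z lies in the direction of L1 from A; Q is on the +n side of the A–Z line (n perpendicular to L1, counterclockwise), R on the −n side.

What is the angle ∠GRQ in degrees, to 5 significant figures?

74.005°

The slot axis is L1's direction at 37.8°, so u = (cos 37.8°, sin 37.8°) = (0.79016, 0.61291) and n = (−sin 37.8°, cos 37.8°) = (-0.61291, 0.79016). A is at the origin and Z lies 30.7 along u from A, so Z = 30.7·u = (24.258, 18.816). Tangency of A1 to both parallel lines with radius 4.4 puts Q and R at A ± 4.4·n: Q = (-2.6968, 3.4767), R = (2.6968, -3.4767). Equal radii place G and F the same way about Z: G = Z + 4.4·n = (21.561, 22.293), F = Z − 4.4·n = (26.955, 15.340). Then cos ∠GRQ = RG·RQ / (|RG||RQ|), giving 74.005°.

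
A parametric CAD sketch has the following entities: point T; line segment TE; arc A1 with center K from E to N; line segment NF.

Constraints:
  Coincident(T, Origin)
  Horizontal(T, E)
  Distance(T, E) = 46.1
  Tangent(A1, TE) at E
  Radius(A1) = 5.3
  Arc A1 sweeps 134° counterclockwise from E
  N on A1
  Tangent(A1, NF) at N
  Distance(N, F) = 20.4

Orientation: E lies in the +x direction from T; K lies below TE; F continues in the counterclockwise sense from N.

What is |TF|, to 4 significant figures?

61.21

On A1, E sits at bearing 90° from K; a 134° counterclockwise sweep puts N at bearing 224°, so N = K + 5.3·(cos 224°, sin 224°) = (42.29, -8.982). The tangent condition forces KN to be normal to NF, so NF runs along (−sin 224°, cos 224°); with |NF| = 20.4, F = (56.46, -23.66). Then |TF| = |F − T| = 61.21.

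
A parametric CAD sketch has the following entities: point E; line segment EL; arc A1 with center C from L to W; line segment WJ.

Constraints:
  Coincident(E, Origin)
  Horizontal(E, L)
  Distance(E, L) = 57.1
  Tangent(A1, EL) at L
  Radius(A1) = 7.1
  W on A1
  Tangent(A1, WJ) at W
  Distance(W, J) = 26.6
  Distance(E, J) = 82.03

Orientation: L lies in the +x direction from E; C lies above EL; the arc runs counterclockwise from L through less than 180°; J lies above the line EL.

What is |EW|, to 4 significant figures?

62.98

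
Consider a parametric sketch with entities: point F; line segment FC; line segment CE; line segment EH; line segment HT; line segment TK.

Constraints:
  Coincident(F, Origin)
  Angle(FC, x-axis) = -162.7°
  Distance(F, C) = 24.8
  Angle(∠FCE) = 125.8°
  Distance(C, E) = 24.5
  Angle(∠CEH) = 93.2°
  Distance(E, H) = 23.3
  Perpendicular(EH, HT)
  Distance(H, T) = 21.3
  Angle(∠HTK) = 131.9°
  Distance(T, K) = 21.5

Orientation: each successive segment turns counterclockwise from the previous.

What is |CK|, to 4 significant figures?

14.16

EH ⟂ HT, so HT runs at 68.30°; with |HT| = 21.3, T = (-1.928, -19.43). ∠HTK = 131.9° gives TK at 116.4° from the x-axis; with |TK| = 21.5, K = (-11.49, -0.1756). Then |CK| = |K − C| = 14.16.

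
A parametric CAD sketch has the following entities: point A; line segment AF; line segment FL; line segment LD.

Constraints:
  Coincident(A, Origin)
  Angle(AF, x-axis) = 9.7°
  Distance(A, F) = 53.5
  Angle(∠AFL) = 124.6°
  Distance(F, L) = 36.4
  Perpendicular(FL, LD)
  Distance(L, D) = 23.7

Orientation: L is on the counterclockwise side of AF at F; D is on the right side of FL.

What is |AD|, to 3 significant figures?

95.1

A is at the origin; AF runs at 9.7° with length 53.5, so F = 53.5·(cos 9.7°, sin 9.7°) = (52.7, 9.01). ∠AFL = 124.6°, so FL runs at 9.7° + (180° − 124.6°) = 65.1° from the x-axis; with |FL| = 36.4, L = F + 36.4·(cos 65.1°, sin 65.1°) = (68.1, 42.0). FL ⟂ LD; with |LD| = 23.7 on the right of FL, D = L + 23.7·(0.907, -0.421) = (89.6, 32.1). Then |AD| = |D − A| = 95.1.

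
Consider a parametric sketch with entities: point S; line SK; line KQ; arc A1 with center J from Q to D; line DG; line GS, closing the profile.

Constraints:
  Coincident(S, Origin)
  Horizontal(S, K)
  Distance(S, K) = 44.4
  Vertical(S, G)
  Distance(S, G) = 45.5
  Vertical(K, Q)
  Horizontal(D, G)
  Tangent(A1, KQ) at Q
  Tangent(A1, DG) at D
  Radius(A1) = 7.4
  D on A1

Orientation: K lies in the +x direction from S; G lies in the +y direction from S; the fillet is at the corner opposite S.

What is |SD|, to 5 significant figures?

58.645

S is at the origin; SK is horizontal with |SK| = 44.4 and K on the +x side, so K = (44.400, 0.0000). SG is vertical with |SG| = 45.5 and G on the +y side, so G = (0.0000, 45.500). The virtual corner opposite S is at (44.400, 45.500). The tangent condition forces JQ to be normal to KQ and A1 meets DG tangentially, so JD is at right angles to DG, with radius 7.4, so the center J sits 7.4 in from both sides at J = (37.000, 38.100). That places the tangent points at Q = (44.400, 38.100) on KQ and D = (37.000, 45.500) on DG. Then |SD| = |D − S| = 58.645.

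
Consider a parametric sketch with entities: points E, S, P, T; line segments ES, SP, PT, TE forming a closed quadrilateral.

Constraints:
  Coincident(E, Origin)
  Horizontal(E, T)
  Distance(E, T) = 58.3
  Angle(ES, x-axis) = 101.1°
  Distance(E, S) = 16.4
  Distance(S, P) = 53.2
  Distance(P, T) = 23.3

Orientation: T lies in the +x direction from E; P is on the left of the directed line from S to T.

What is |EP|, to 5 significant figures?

54.265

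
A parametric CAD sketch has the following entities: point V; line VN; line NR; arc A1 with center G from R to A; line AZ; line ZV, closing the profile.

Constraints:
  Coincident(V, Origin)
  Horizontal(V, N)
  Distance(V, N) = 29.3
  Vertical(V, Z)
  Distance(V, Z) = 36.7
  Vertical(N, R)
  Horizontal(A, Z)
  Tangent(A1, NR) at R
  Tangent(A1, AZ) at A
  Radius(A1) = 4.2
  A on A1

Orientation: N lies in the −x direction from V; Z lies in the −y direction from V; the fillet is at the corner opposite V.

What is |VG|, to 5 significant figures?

41.064

VZ is vertical with |VZ| = 36.7 and Z on the −y side, so Z = (0.0000, -36.700). The virtual corner opposite V is at (-29.300, -36.700). The tangent condition forces GR to be normal to NR and tangency of A1 to AZ means the radius GA is perpendicular to AZ, with radius 4.2, so the center G sits 4.2 in from both sides at G = (-25.100, -32.500). Then |VG| = |G − V| = 41.064.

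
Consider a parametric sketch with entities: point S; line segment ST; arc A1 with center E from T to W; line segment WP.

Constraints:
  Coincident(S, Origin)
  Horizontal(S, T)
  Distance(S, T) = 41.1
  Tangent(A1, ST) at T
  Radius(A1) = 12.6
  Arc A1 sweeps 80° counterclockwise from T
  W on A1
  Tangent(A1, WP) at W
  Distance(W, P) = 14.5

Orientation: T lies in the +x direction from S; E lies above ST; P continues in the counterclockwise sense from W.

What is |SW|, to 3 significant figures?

54.5

S is at the origin; ST is horizontal with |ST| = 41.1 and T on the +x side, so T = (41.1, 0.00). Tangency of A1 to ST means the radius ET is perpendicular to ST, so E = T + (0, 12.6) = (41.1, 12.6). On A1, T sits at bearing -90° from E; an 80° counterclockwise sweep puts W at bearing -10°, so W = E + 12.6·(cos -10°, sin -10°) = (53.5, 10.4). Then |SW| = |W − S| = 54.5.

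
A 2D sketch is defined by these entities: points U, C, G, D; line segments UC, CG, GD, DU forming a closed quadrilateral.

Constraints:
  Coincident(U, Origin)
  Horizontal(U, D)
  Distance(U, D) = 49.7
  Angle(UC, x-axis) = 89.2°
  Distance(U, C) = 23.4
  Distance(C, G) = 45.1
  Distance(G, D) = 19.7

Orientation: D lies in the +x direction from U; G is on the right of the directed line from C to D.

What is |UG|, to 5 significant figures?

33.178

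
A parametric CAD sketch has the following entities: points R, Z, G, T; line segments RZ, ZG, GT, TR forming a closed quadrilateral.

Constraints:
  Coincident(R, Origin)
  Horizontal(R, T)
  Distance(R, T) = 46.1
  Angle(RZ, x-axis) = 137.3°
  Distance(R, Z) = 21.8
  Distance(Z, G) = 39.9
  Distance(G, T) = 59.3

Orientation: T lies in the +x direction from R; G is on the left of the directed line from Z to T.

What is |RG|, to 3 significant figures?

46.9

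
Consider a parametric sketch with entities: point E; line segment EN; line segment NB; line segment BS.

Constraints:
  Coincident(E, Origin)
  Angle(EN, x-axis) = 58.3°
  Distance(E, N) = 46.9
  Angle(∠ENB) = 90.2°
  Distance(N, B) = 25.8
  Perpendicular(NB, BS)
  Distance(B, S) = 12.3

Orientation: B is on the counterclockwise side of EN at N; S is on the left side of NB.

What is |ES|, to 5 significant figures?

43.258

E is at the origin; EN runs at 58.3° with length 46.9, so N = 46.9·(cos 58.3°, sin 58.3°) = (24.645, 39.903). ∠ENB = 90.2°, so NB runs at 58.3° + (180° − 90.2°) = 148.10° from the x-axis; with |NB| = 25.8, B = N + 25.8·(cos 148.10°, sin 148.10°) = (2.7412, 53.537). NB ⟂ BS; with |BS| = 12.3 on the left of NB, S = B + 12.3·(-0.52844, -0.84897) = (-3.7586, 43.094). Then |ES| = |S − E| = 43.258.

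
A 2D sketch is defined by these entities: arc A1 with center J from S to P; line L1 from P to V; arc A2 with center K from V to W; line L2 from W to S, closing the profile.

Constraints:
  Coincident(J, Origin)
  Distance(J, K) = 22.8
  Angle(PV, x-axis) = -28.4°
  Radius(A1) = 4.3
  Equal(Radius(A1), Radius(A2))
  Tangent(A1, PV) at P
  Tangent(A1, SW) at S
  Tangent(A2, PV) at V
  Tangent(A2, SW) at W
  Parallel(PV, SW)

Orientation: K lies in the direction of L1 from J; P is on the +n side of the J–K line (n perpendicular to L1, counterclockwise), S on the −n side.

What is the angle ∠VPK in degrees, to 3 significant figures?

10.7°

The slot axis is L1's direction at -28.4°, so u = (cos -28.4°, sin -28.4°) = (0.880, -0.476) and n = (−sin -28.4°, cos -28.4°) = (0.476, 0.880). J is at the origin and K lies 22.8 along u from J, so K = 22.8·u = (20.1, -10.8). Tangency of A1 to both parallel lines with radius 4.3 puts P and S at J ± 4.3·n: P = (2.05, 3.78), S = (-2.05, -3.78). Equal radii place V and W the same way about K: V = K + 4.3·n = (22.1, -7.06), W = K − 4.3·n = (18.0, -14.6). Then cos ∠VPK = PV·PK / (|PV||PK|), giving 10.7°.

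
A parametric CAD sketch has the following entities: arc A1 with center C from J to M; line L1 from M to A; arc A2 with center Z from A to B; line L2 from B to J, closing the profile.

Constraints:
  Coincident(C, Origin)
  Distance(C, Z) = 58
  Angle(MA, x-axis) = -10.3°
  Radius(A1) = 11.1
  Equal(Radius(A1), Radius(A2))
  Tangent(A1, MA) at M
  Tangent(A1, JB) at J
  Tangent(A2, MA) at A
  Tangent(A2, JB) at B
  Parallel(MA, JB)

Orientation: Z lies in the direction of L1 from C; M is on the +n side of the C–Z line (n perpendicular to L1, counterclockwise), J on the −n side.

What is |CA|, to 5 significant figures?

59.053

The slot axis is L1's direction at -10.3°, so u = (cos -10.3°, sin -10.3°) = (0.98389, -0.17880) and n = (−sin -10.3°, cos -10.3°) = (0.17880, 0.98389). C is at the origin and Z lies 58.0 along u from C, so Z = 58.0·u = (57.065, -10.371). Tangency of A1 to both parallel lines with radius 11.1 puts M and J at C ± 11.1·n: M = (1.9847, 10.921), J = (-1.9847, -10.921). Equal radii place A and B the same way about Z: A = Z + 11.1·n = (59.050, 0.55060), B = Z − 11.1·n = (55.081, -21.292). Then |CA| = |A − C| = 59.053.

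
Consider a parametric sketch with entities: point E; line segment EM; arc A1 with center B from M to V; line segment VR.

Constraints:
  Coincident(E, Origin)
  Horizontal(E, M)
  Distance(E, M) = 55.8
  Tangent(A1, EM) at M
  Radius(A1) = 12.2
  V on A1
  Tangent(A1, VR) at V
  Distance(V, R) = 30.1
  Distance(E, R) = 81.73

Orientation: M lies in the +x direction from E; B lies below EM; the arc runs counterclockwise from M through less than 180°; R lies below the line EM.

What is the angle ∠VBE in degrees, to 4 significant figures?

61.61°

E is at the origin; E and M share the same y with |EM| = 55.8 and M on the +x side, so M = (55.80, 0.000). A1 meets EM tangentially, so BM is at right angles to EM, so B = M + (0, -12.2) = (55.80, -12.20). Since BV ⟂ VR (tangency), |BR| = √(12.2² + 30.1²) = 32.48 regardless of where V sits on A1. So R lies on both circle(E, 81.73) and circle(B, 32.48); the below-EM intersection is R = (70.65, -41.08). V is the foot of the tangent from R: V = (47.84, -21.45).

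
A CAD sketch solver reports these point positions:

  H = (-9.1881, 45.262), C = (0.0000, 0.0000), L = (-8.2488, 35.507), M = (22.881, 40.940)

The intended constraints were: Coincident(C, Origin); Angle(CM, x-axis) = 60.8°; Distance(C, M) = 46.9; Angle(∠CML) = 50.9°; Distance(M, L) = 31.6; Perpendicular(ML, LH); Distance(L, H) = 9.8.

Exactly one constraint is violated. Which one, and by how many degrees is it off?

Perpendicular(ML, LH) — off by 4.40°.

C = (0.00, 0.00) ✓; CM at 60.80° ✓; |CM| = 46.90 ✓; ∠CML = 50.90° ✓; |ML| = 31.60 ✓; ∠(ML, LH) = 94.40° ✗; |LH| = 9.800 ✓.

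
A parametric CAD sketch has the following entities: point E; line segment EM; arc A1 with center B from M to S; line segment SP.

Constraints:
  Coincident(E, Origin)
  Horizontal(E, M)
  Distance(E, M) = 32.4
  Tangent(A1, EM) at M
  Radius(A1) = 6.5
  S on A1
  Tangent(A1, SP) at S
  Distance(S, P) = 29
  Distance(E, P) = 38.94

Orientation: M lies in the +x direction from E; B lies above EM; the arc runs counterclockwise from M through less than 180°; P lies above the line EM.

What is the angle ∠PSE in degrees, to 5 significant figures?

68.068°

E is at the origin; EM is horizontal with |EM| = 32.4 and M on the +x side, so M = (32.400, 0.0000). The tangent condition forces BM to be normal to EM, so B = M + (0, 6.5) = (32.400, 6.5000). Since BS ⟂ SP (tangency), |BP| = √(6.5² + 29.0²) = 29.720 regardless of where S sits on A1. So P lies on both circle(E, 38.94) and circle(B, 29.720); the above-EM intersection is P = (19.908, 33.467). S is the foot of the tangent from P: S = (37.558, 10.456).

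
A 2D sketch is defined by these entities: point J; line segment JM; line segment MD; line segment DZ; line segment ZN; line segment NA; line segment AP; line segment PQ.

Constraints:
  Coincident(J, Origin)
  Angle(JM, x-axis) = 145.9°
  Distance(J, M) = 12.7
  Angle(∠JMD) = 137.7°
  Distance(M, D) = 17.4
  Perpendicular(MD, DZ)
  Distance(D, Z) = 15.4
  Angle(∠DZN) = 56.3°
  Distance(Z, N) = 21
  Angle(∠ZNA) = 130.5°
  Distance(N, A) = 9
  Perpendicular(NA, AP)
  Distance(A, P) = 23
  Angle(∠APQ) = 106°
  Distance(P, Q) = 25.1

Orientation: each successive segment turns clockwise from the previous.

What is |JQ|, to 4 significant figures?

41.36

NA is perpendicular to AP, so AP runs at 110.4°; with |AP| = 23.0, P = (-23.31, 26.35). ∠APQ = 106.0° gives PQ at 36.40° from the x-axis; with |PQ| = 25.1, Q = (-3.106, 41.25). Then |JQ| = |Q − J| = 41.36.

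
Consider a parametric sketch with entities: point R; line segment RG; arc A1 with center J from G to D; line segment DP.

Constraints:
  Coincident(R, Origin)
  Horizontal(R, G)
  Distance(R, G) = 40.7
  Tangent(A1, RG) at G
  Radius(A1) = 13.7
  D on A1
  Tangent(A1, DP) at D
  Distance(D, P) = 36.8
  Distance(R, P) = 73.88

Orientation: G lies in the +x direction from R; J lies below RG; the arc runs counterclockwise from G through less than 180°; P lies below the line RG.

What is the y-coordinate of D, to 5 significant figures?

-22.456

Checks: |RG| = 40.70 ✓; |JD| = 13.70 ✓; ∠(JD, DP) = 90.00° ✓; |DP| = 36.80 ✓; |RP| = 73.88 ✓.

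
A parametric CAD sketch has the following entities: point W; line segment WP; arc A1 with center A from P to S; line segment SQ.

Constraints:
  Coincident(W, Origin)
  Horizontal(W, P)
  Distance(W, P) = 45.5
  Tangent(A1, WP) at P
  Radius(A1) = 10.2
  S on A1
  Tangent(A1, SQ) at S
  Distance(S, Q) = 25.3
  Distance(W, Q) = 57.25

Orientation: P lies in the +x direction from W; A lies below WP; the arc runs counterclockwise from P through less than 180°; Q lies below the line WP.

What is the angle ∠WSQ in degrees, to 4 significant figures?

127.8°

Checks: |AS| = 10.20 ✓; ∠(AS, SQ) = 90.00° ✓; |SQ| = 25.30 ✓; |WQ| = 57.25 ✓.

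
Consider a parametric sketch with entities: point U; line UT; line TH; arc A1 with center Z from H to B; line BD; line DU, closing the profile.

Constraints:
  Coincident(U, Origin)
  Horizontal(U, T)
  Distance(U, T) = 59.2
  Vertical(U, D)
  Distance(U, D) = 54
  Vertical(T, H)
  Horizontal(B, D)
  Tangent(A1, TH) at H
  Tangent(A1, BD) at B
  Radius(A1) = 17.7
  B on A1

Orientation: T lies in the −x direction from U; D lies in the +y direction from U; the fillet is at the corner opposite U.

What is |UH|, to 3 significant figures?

69.4

The virtual corner opposite U is at (-59.2, 54.0). Since A1 is tangent to TH there, ZH ⟂ TH and tangency of A1 to BD means the radius ZB is perpendicular to BD, with radius 17.7, so the center Z sits 17.7 in from both sides at Z = (-41.5, 36.3). That places the tangent points at H = (-59.2, 36.3) on TH and B = (-41.5, 54.0) on BD. Then |UH| = |H − U| = 69.4.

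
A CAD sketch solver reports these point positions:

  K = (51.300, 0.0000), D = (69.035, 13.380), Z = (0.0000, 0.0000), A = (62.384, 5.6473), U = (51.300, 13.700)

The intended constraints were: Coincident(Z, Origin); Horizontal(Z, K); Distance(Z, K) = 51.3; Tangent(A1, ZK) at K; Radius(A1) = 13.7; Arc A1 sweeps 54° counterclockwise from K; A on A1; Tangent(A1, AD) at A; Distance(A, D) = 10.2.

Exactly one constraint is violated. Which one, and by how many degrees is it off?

Tangent(A1, AD) at A — off by 4.70°.

Z = (0.00, 0.00) ✓; Z.y = 0.00, K.y = 0.00 ✓; |ZK| = 51.30 ✓; ∠(UK, KZ) = 90.00° ✓; |UK| = 13.70 ✓; bearing(U→A) − bearing(U→K) = 54.00° ✓; |UA| = 13.70 ✓; ∠(UA, AD) = 94.70° ✗; |AD| = 10.20 ✓.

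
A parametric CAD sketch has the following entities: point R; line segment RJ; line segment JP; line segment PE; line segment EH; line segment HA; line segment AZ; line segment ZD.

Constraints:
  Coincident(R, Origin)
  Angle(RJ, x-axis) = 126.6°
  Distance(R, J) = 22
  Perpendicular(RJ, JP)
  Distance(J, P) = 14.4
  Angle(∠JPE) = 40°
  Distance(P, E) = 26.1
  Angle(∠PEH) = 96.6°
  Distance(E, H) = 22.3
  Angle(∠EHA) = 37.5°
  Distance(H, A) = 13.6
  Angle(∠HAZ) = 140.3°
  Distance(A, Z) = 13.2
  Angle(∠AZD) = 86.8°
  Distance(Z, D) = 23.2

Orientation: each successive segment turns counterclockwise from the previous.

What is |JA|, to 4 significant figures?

8.747

∠PEH = 96.6° gives EH at 80.00° from the x-axis; with |EH| = 22.3, H = (5.249, 29.49). ∠EHA = 37.5° gives HA at -137.5° from the x-axis; with |HA| = 13.6, A = (-4.778, 20.30). Then |JA| = |A − J| = 8.747.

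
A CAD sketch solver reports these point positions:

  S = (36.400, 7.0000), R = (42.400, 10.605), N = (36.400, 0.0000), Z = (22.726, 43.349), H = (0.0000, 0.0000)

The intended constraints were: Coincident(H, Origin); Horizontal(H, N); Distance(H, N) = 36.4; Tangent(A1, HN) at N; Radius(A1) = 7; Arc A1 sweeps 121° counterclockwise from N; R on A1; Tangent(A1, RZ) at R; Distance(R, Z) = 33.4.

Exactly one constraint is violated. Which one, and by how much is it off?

Distance(R, Z) = 33.4 — off by 4.80.

H = (0.00, 0.00) ✓; H.y = 0.00, N.y = 0.00 ✓; |HN| = 36.40 ✓; ∠(SN, NH) = 90.00° ✓; |SN| = 7.000 ✓; bearing(S→R) − bearing(S→N) = 121.0° ✓; |SR| = 7.000 ✓; ∠(SR, RZ) = 90.00° ✓; |RZ| = 38.20 ✗.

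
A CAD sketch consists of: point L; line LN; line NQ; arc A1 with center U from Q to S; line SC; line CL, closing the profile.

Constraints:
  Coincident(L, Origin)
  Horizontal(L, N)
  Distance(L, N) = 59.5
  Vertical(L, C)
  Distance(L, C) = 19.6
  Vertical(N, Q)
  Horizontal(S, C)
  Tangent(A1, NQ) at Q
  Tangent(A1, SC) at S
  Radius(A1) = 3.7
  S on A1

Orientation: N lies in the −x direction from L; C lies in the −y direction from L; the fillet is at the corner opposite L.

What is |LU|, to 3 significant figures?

58.0

LC is vertical with |LC| = 19.6 and C on the −y side, so C = (0.00, -19.6). The virtual corner opposite L is at (-59.5, -19.6). A1 meets NQ tangentially, so UQ is at right angles to NQ and the tangent condition forces US to be normal to SC, with radius 3.7, so the center U sits 3.7 in from both sides at U = (-55.8, -15.9). Then |LU| = |U − L| = 58.0.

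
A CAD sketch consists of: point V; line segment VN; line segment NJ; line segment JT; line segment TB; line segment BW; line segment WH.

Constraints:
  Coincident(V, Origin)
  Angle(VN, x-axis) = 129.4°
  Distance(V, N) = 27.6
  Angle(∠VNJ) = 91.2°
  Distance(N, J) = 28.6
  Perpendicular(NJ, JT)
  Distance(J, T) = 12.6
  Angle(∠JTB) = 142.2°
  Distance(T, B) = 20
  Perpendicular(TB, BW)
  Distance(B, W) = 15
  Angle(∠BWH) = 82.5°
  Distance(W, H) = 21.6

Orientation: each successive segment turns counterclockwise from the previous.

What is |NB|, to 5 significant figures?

32.769

V is at the origin; VN runs at 129.4° with length 27.6, so N = (-17.519, 21.327). ∠VNJ = 91.2° gives NJ at -141.80° from the x-axis; with |NJ| = 28.6, J = (-39.994, 3.6410). The perpendicularity gives JT at right angles to NJ, so JT runs at -51.800°; with |JT| = 12.6, T = (-32.202, -6.2608). ∠JTB = 142.2° gives TB at -14.000° from the x-axis; with |TB| = 20.0, B = (-12.796, -11.099). Then |NB| = |B − N| = 32.769.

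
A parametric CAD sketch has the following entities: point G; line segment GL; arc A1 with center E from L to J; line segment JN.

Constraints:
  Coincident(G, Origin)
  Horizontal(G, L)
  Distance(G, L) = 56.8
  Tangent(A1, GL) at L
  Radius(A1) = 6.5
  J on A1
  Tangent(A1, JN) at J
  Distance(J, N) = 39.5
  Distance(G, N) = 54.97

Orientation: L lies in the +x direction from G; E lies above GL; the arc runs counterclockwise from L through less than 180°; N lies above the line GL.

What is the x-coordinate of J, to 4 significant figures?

61.80

Checks: |EJ| = 6.500 ✓; ∠(EJ, JN) = 90.00° ✓; |JN| = 39.50 ✓; |GN| = 54.97 ✓.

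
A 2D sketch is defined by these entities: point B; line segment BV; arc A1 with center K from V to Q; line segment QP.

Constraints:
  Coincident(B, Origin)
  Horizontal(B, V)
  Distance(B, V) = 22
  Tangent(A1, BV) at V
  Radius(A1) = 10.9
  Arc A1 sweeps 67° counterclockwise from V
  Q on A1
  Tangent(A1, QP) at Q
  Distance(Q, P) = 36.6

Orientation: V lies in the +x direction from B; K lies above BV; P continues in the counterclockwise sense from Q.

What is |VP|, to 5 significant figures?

47.104

On A1, V sits at bearing -90° from K; a 67° counterclockwise sweep puts Q at bearing -23°, so Q = K + 10.9·(cos -23°, sin -23°) = (32.034, 6.6410). Since A1 is tangent to QP there, KQ ⟂ QP, so QP runs along (−sin -23°, cos -23°); with |QP| = 36.6, P = (46.334, 40.332). Then |VP| = |P − V| = 47.104.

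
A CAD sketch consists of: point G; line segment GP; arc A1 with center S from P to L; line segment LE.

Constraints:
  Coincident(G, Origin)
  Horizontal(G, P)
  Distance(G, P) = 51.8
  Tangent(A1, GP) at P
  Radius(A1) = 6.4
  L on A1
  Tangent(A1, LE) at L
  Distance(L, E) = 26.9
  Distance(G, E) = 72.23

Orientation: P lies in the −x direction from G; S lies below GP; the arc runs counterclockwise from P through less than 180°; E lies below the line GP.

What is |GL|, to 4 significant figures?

58.12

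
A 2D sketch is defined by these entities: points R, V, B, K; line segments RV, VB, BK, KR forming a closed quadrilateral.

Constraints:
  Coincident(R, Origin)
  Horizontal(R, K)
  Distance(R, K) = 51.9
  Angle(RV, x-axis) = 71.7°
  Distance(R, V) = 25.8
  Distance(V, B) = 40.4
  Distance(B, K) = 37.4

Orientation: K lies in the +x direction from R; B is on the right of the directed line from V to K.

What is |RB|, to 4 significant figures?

22.95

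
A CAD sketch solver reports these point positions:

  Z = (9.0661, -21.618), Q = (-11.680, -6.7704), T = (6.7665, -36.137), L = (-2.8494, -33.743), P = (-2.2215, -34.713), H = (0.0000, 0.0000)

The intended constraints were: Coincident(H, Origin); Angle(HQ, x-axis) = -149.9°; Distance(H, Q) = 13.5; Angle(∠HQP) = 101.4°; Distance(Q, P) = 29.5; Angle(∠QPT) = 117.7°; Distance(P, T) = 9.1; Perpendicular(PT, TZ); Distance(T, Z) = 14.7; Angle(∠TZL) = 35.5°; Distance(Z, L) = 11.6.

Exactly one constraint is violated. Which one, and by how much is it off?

Distance(Z, L) = 11.6 — off by 5.40.

H = (0.00, 0.00) ✓; HQ at -149.9° ✓; |HQ| = 13.50 ✓; ∠HQP = 101.4° ✓; |QP| = 29.50 ✓; ∠QPT = 117.7° ✓; |PT| = 9.100 ✓; ∠(PT, TZ) = 90.00° ✓; |TZ| = 14.70 ✓; ∠TZL = 35.50° ✓; |ZL| = 17.00 ✗.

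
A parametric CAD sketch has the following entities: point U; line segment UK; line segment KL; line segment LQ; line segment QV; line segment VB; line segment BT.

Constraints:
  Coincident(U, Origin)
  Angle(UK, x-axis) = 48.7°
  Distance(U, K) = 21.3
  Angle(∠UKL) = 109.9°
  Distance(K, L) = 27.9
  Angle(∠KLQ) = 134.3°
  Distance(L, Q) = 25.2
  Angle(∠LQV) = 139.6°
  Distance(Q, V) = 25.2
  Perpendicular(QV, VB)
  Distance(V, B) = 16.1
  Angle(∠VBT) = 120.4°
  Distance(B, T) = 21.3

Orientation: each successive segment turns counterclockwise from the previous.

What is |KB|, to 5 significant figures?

54.133

U is at the origin; UK runs at 48.7° with length 21.3, so K = (14.058, 16.002). ∠UKL = 109.9° gives KL at 118.80° from the x-axis; with |KL| = 27.9, L = (0.61711, 40.451). ∠KLQ = 134.3° gives LQ at 164.50° from the x-axis; with |LQ| = 25.2, Q = (-23.666, 47.185). ∠LQV = 139.6° gives QV at -155.10° from the x-axis; with |QV| = 25.2, V = (-46.524, 36.575). QV ⟂ VB, so VB runs at -65.100°; with |VB| = 16.1, B = (-39.745, 21.972). Then |KB| = |B − K| = 54.133.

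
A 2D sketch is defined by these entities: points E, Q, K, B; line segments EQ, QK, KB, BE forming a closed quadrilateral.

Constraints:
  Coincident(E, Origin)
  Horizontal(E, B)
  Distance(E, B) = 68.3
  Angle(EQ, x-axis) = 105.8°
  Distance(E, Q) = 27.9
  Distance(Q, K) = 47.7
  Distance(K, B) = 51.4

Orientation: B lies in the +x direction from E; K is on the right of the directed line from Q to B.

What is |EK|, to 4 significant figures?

22.69

E is at the origin; E and B share the same y with |EB| = 68.3 and B in +x, so B = (68.3, 0). EQ runs at 105.8° with |EQ| = 27.9, so Q = (-7.597, 26.85). K is determined by |QK| = 47.7 and |KB| = 51.4 together: it lies at the intersection of circle(Q, 47.7) and circle(B, 51.4). With |QB| = 80.50, the foot of the radical line on QB is 37.98 from Q and the perpendicular offset is √(47.7² − 37.98²) = 28.87. Taking the right-of-QB solution: K = (18.58, -13.03).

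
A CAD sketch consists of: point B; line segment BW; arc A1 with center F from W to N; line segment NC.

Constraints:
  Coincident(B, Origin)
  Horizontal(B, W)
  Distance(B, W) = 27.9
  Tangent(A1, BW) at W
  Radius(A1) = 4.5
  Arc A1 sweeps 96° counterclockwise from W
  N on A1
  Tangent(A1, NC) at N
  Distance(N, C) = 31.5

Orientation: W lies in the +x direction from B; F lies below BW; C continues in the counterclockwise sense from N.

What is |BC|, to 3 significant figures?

45.1

B is at the origin; B and W share the same y with |BW| = 27.9 and W on the +x side, so W = (27.9, 0.00). The tangent condition forces FW to be normal to BW, so F = W + (0, -4.5) = (27.9, -4.50). On A1, W sits at bearing 90° from F; a 96° counterclockwise sweep puts N at bearing 186°, so N = F + 4.5·(cos 186°, sin 186°) = (23.4, -4.97). A1 meets NC tangentially, so FN is at right angles to NC, so NC runs along (−sin 186°, cos 186°); with |NC| = 31.5, C = (26.7, -36.3). Then |BC| = |C − B| = 45.1.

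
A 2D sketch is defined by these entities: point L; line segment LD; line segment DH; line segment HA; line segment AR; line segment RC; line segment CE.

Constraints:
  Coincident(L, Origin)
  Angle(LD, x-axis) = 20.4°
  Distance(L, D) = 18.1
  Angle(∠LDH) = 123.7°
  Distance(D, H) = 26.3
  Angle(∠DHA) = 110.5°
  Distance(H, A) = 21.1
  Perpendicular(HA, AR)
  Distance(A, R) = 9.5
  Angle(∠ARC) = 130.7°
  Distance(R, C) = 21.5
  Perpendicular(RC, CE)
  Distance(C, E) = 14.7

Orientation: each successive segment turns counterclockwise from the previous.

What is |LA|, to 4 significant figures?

43.98

∠LDH = 123.7° gives DH at 76.70° from the x-axis; with |DH| = 26.3, H = (23.02, 31.90). ∠DHA = 110.5° gives HA at 146.2° from the x-axis; with |HA| = 21.1, A = (5.481, 43.64). Then |LA| = |A − L| = 43.98.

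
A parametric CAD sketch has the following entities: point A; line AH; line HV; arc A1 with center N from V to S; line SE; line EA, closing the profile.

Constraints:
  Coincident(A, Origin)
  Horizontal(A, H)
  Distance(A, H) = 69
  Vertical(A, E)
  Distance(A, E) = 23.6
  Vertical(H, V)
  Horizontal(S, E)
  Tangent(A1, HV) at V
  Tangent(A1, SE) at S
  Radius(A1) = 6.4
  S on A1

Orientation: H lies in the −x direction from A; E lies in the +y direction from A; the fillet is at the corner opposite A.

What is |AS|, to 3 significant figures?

66.9

A is at the origin; A and H share the same y with |AH| = 69.0 and H on the −x side, so H = (-69.0, 0.00). A and E share the same x with |AE| = 23.6 and E on the +y side, so E = (0.00, 23.6). The virtual corner opposite A is at (-69.0, 23.6). A1 meets HV tangentially, so NV is at right angles to HV and tangency of A1 to SE means the radius NS is perpendicular to SE, with radius 6.4, so the center N sits 6.4 in from both sides at N = (-62.6, 17.2). That places the tangent points at V = (-69.0, 17.2) on HV and S = (-62.6, 23.6) on SE. Then |AS| = |S − A| = 66.9.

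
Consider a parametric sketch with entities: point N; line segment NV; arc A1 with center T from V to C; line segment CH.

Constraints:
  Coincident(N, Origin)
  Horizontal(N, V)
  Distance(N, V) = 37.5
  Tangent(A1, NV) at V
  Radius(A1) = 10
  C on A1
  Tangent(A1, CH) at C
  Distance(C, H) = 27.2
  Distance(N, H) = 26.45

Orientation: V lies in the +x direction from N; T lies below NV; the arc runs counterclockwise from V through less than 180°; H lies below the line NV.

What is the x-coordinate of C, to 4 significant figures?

30.04

Checks: N = (0.00, 0.00) ✓; N.y = 0.00, V.y = 0.00 ✓; |TC| = 10.00 ✓; ∠(TC, CH) = 90.00° ✓; |CH| = 27.20 ✓; |NH| = 26.45 ✓.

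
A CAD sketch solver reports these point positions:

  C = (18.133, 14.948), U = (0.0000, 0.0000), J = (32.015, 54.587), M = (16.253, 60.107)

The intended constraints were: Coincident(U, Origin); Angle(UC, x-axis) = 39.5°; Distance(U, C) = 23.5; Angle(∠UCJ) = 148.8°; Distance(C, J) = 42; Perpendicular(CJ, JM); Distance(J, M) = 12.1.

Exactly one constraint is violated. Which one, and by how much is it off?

Distance(J, M) = 12.1 — off by 4.60.

U = (0.00, 0.00) ✓; UC at 39.50° ✓; |UC| = 23.50 ✓; ∠UCJ = 148.8° ✓; |CJ| = 42.00 ✓; ∠(CJ, JM) = 90.00° ✓; |JM| = 16.70 ✗.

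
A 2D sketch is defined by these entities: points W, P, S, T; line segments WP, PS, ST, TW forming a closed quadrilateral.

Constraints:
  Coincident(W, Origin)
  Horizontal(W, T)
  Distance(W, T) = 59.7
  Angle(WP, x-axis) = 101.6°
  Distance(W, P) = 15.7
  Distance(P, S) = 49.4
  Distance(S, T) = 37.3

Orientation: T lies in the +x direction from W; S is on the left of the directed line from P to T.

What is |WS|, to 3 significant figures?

54.3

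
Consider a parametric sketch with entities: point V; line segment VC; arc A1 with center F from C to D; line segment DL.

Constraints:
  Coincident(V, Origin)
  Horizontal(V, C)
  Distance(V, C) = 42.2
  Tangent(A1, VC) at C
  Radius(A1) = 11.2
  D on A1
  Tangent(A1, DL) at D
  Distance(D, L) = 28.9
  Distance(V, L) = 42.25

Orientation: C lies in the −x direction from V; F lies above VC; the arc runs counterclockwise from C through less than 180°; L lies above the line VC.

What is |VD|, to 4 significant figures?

32.47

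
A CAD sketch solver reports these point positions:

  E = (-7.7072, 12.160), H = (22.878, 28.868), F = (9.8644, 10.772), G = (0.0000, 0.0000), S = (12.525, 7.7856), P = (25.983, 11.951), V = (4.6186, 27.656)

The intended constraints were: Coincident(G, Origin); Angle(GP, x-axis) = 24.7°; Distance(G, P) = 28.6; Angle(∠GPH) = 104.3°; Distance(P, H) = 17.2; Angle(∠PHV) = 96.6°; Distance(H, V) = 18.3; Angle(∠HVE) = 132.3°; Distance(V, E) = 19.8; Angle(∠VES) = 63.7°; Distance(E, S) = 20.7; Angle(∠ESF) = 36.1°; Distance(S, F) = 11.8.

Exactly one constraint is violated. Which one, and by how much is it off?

Distance(S, F) = 11.8 — off by 7.80.

G = (0.00, 0.00) ✓; GP at 24.70° ✓; |GP| = 28.60 ✓; ∠GPH = 104.3° ✓; |PH| = 17.20 ✓; ∠PHV = 96.60° ✓; |HV| = 18.30 ✓; ∠HVE = 132.3° ✓; |VE| = 19.80 ✓; ∠VES = 63.70° ✓; |ES| = 20.70 ✓; ∠ESF = 36.10° ✓; |SF| = 4.000 ✗.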